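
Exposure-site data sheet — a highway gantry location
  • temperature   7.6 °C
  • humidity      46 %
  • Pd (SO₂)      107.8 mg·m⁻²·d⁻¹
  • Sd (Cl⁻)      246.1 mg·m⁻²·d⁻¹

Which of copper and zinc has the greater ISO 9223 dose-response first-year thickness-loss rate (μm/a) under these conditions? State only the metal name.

zinc

copper: temperature factor f = +0.126·(-2.4) = -0.3024
  Pd branch = 0.0053·Pd^0.26·e^(0.059·RH+f) = 0.1996 μm/a
  Cl⁻ term: 0.01025·246.1^0.27·exp(0.036·46+0.049·7.6) = 0.3445
  r_corr = 0.1996 + 0.3445 = 0.5441 μm/a
zinc: T≤10 °C ⇒ hinge +0.038·(7.6−10) = -0.0912
  Pd branch = 0.0129·Pd^0.44·e^(0.046·RH+f) = 0.7661 μm/a
  Sd branch = 0.0175·Sd^0.57·e^(0.008·RH+0.085·T) = 1.113 μm/a
  sum: 0.7661 + 1.113 → r_corr = 1.879 μm/a
Ordering by μm/a: zinc (1.88) > copper (0.544)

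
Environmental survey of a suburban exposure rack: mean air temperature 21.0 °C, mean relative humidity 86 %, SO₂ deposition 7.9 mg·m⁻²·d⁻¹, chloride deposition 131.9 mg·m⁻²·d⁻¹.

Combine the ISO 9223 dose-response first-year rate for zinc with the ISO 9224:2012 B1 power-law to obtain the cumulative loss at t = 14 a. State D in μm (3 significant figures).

zinc: temperature factor f = -0.071·(11.0) = -0.7810
  Pd branch = 0.0129·Pd^0.44·e^(0.046·RH+f) = 0.7664 μm/a
  Sd branch = 0.0175·Sd^0.57·e^(0.008·RH+0.085·T) = 3.354 μm/a
  sum: 0.7664 + 3.354 → r_corr = 4.121 μm/a
Power-law: D(14) = r_corr · 14^0.813
  D(14) = 4.121 × 14^0.813 = 4.121 × 8.547 = 35.22 μm

D(14) = 35.2 μm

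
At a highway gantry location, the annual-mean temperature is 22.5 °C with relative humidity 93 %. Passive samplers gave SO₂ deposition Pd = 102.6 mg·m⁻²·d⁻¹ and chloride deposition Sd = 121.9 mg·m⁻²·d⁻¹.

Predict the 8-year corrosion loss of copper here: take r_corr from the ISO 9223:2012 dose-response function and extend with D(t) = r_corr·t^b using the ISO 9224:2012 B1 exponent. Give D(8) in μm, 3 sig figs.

copper: T>10 °C ⇒ hinge -0.080·(22.5−10) = -1.0000
  sulphur-dioxide contribution → 1.57 μm/a
  chloride contribution → 3.212 μm/a
  total first-year rate 4.782 μm/a
Power-law: D(8) = r_corr · 8^0.667
  D(8) = 4.782 × 8^0.667 = 4.782 × 4.003 = 19.14 μm

D(8) = 19.1 μm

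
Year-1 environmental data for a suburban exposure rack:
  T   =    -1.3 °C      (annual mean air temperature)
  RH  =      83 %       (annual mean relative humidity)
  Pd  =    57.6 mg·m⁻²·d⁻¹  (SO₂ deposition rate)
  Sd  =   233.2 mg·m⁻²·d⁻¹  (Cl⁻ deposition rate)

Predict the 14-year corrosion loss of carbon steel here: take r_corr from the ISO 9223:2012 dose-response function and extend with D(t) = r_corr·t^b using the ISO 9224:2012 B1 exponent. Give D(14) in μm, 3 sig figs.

D(14) = 231 μm

carbon steel: f(T) = +0.150·(T−10) [T≤10 °C] = -1.6950
  sulphur-dioxide contribution → 14.07 μm/a
  chloride contribution → 44.01 μm/a
  ⇒ r_corr(carbon steel) = 58.08 μm/a
Long-term exponent b (ISO 9224 Table 2, B1) = 0.523
  D(14) = 58.08 × 14^0.523 = 58.08 × 3.976 = 230.9 μm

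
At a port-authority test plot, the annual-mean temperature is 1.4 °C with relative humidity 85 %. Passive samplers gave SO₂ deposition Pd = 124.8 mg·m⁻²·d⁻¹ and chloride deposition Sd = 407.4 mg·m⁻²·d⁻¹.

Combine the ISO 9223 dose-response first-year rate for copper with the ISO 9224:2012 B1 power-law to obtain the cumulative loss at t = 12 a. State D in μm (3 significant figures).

D(12) = 11.2 μm

copper: f(T) = +0.126·(T−10) [T≤10 °C] = -1.0836
  sulphur-dioxide contribution → 0.9477 μm/a
  chloride contribution → 1.186 μm/a
  ⇒ r_corr(copper) = 2.134 μm/a
Long-term exponent b (ISO 9224 Table 2, B1) = 0.667
  D(12) = 2.134 × 12^0.667 = 2.134 × 5.246 = 11.19 μm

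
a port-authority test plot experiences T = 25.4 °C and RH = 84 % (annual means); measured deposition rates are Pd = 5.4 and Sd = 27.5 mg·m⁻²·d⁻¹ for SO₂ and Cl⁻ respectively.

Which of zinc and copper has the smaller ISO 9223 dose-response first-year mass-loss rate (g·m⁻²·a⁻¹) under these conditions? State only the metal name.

zinc

zinc: T>10 °C ⇒ hinge -0.071·(25.4−10) = -1.0934
  SO₂ term: 0.0129·5.4^0.44·exp(0.046·84-1.0934) = 0.4326
  Cl⁻ term: 0.0175·27.5^0.57·exp(0.008·84+0.085·25.4) = 1.963
  sum: 0.4326 + 1.963 → r_corr = 2.396 μm/a
  mass loss = 2.396 μm/a × 7.14 g/cm³ = 17.11 g·m⁻²·a⁻¹
copper: T>10 °C ⇒ hinge -0.080·(25.4−10) = -1.2320
  SO₂ term: 0.0053·5.4^0.26·exp(0.059·84-1.2320) = 0.3404
  Sd branch = 0.01025·Sd^0.27·e^(0.036·RH+0.049·T) = 1.791 μm/a
  sum: 0.3404 + 1.791 → r_corr = 2.132 μm/a
  mass loss = 2.132 μm/a × 8.96 g/cm³ = 19.1 g·m⁻²·a⁻¹
Ordering by g·m⁻²·a⁻¹: copper (19.1) > zinc (17.1)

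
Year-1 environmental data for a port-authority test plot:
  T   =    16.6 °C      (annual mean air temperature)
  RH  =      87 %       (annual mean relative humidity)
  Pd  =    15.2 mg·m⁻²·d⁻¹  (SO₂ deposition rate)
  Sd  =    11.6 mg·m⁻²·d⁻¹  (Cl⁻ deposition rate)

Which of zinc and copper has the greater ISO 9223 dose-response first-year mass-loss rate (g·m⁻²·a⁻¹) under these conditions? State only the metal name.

copper

zinc: temperature factor f = -0.071·(6.6) = -0.4686
  Pd branch = 0.0129·Pd^0.44·e^(0.046·RH+f) = 1.463 μm/a
  Cl⁻ term: 0.0175·11.6^0.57·exp(0.008·87+0.085·16.6) = 0.5819
  sum: 1.463 + 0.5819 → r_corr = 2.045 μm/a
  mass loss = 2.045 μm/a × 7.14 g/cm³ = 14.6 g·m⁻²·a⁻¹
copper: temperature factor f = -0.080·(6.6) = -0.5280
  Pd branch = 0.0053·Pd^0.26·e^(0.059·RH+f) = 1.075 μm/a
  Sd branch = 0.01025·Sd^0.27·e^(0.036·RH+0.049·T) = 1.027 μm/a
  r_corr = 1.075 + 1.027 = 2.102 μm/a
  mass loss = 2.102 μm/a × 8.96 g/cm³ = 18.84 g·m⁻²·a⁻¹
Ordering by g·m⁻²·a⁻¹: copper (18.8) > zinc (14.6)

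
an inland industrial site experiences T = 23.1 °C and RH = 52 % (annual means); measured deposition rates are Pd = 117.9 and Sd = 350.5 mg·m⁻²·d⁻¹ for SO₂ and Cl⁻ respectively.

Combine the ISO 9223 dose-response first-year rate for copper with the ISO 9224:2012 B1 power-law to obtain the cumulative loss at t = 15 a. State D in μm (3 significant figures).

D(15) = 6.96 μm

copper: f(T) = -0.080·(T−10) [T>10 °C] = -1.0480
  Pd branch = 0.0053·Pd^0.26·e^(0.059·RH+f) = 0.1381 μm/a
  Sd branch = 0.01025·Sd^0.27·e^(0.036·RH+0.049·T) = 1.005 μm/a
  sum: 0.1381 + 1.005 → r_corr = 1.144 μm/a
ISO 9224: D(t) = r_corr · t^b with b = 0.667 (copper, B1)
  D(15) = 1.144 × 15^0.667 = 1.144 × 6.088 = 6.962 μm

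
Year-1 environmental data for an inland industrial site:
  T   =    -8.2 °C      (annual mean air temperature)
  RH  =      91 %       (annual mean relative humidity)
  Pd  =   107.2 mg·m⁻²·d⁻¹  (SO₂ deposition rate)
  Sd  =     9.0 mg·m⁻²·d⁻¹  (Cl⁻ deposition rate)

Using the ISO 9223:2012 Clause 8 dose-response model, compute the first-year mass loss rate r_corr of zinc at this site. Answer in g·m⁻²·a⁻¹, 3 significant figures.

r_corr = 24.2 g·m⁻²·a⁻¹

zinc: f(T) = +0.038·(T−10) [T≤10 °C] = -0.6916
  Pd branch = 0.0129·Pd^0.44·e^(0.046·RH+f) = 3.323 μm/a
  Sd branch = 0.0175·Sd^0.57·e^(0.008·RH+0.085·T) = 0.06316 μm/a
  r_corr = 3.323 + 0.06316 = 3.386 μm/a
Convert to mass loss: 3.386 μm/a × 7.14 g/cm³ = 24.17 g·m⁻²·a⁻¹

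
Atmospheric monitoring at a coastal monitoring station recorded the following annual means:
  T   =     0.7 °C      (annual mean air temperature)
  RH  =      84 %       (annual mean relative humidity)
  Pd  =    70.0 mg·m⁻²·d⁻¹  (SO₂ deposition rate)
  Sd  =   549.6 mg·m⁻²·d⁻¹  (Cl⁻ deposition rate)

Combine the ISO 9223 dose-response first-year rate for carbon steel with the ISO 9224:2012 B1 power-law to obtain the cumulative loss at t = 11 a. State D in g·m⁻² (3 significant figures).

D(11) = 2.90e+03 g·m⁻²

carbon steel: temperature factor f = +0.150·(-9.3) = -1.3950
  Pd branch = 1.77·Pd^0.52·e^(0.02·RH+f) = 21.44 μm/a
  Cl⁻ term: 0.102·549.6^0.62·exp(0.033·84+0.04·0.7) = 83.84
  sum: 21.44 + 83.84 → r_corr = 105.3 μm/a
Long-term exponent b (ISO 9224 Table 2, B1) = 0.523
  D(11) = 105.3 × 11^0.523 = 105.3 × 3.505 = 369 μm
  Mass loss = 369 μm × 7.85 g/cm³ = 2896 g·m⁻²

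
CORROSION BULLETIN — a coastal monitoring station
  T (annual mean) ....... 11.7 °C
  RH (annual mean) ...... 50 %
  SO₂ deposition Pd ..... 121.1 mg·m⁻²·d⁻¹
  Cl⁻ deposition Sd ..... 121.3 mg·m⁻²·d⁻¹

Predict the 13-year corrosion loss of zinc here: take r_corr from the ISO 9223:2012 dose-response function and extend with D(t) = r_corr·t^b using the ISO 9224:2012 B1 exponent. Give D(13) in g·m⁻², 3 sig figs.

D(13) = 117 g·m⁻²

zinc: f(T) = -0.071·(T−10) [T>10 °C] = -0.1207
  SO₂ term: 0.0129·121.1^0.44·exp(0.046·50-0.1207) = 0.9411
  Sd branch = 0.0175·Sd^0.57·e^(0.008·RH+0.085·T) = 1.088 μm/a
  r_corr = 0.9411 + 1.088 = 2.029 μm/a
Power-law: D(13) = r_corr · 13^0.813
  D(13) = 2.029 × 13^0.813 = 2.029 × 8.047 = 16.32 μm
  Mass loss = 16.32 μm × 7.14 g/cm³ = 116.6 g·m⁻²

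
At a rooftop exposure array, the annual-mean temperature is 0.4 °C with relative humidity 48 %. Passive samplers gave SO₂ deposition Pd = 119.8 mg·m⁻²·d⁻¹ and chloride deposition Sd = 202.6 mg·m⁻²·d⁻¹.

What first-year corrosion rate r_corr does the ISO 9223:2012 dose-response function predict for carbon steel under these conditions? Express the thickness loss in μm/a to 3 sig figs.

carbon steel: T≤10 °C ⇒ hinge +0.150·(0.4−10) = -1.4400
  Pd branch = 1.77·Pd^0.52·e^(0.02·RH+f) = 13.19 μm/a
  Cl⁻ term: 0.102·202.6^0.62·exp(0.033·48+0.04·0.4) = 13.6
  sum: 13.19 + 13.6 → r_corr = 26.79 μm/a

r_corr = 26.8 μm/a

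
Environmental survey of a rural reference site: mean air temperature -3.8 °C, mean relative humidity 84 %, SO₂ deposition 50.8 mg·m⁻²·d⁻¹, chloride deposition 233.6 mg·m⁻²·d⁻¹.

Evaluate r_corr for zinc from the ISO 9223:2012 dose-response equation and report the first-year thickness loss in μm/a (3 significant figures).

r_corr = 2.60 μm/a

zinc: T≤10 °C ⇒ hinge +0.038·(-3.8−10) = -0.5244
  SO₂ term: 0.0129·50.8^0.44·exp(0.046·84-0.5244) = 2.049
  Sd branch = 0.0175·Sd^0.57·e^(0.008·RH+0.085·T) = 0.5554 μm/a
  sum: 2.049 + 0.5554 → r_corr = 2.604 μm/a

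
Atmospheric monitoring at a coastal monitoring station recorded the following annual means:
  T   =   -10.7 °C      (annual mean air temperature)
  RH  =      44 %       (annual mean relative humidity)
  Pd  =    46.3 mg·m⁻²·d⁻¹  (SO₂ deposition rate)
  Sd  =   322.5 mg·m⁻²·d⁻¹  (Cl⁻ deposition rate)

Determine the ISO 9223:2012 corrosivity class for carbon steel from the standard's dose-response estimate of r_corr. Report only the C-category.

carbon steel: temperature factor f = +0.150·(-20.7) = -3.1050
  Pd branch = 1.77·Pd^0.52·e^(0.02·RH+f) = 1.405 μm/a
  Sd branch = 0.102·Sd^0.62·e^(0.033·RH+0.04·T) = 10.2 μm/a
  sum: 1.405 + 10.2 → r_corr = 11.61 μm/a
Category bounds: 1.3…25 μm/a bracket r_corr ⇒ C2

C2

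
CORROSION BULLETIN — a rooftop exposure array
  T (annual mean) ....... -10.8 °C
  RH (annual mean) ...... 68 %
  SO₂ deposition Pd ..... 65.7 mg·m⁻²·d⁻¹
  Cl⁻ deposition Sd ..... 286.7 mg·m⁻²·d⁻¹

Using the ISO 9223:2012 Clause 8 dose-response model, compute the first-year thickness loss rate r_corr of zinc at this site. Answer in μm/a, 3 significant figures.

r_corr = 1.15 μm/a

zinc: temperature factor f = +0.038·(-20.8) = -0.7904
  Pd branch = 0.0129·Pd^0.44·e^(0.046·RH+f) = 0.8424 μm/a
  Cl⁻ term: 0.0175·286.7^0.57·exp(0.008·68+0.085·-10.8) = 0.3029
  sum: 0.8424 + 0.3029 → r_corr = 1.145 μm/a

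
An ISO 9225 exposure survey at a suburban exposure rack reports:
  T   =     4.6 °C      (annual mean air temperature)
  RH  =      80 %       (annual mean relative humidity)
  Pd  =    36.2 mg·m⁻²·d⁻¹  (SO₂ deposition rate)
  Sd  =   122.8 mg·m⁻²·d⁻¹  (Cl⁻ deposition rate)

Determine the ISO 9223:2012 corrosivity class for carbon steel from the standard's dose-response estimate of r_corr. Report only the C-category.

carbon steel: temperature factor f = +0.150·(-5.4) = -0.8100
  SO₂ term: 1.77·36.2^0.52·exp(0.02·80-0.8100) = 25.21
  Sd branch = 0.102·Sd^0.62·e^(0.033·RH+0.04·T) = 33.91 μm/a
  r_corr = 25.21 + 33.91 = 59.12 μm/a
ISO 9223 Table 2 (carbon steel): 50 < 59.1 ≤ 80 μm/a ⇒ C4

C4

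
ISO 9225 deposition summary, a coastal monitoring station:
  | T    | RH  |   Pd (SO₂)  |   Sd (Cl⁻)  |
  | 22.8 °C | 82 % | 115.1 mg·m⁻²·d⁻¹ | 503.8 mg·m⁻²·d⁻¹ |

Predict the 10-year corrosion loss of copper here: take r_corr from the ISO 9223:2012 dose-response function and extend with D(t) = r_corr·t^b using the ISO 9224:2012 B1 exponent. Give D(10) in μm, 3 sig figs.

D(10) = 18.8 μm

copper: temperature factor f = -0.080·(12.8) = -1.0240
  sulphur-dioxide contribution → 0.8252 μm/a
  chloride contribution → 3.218 μm/a
  total first-year rate 4.043 μm/a
Long-term exponent b (ISO 9224 Table 2, B1) = 0.667
  D(10) = 4.043 × 10^0.667 = 4.043 × 4.645 = 18.78 μm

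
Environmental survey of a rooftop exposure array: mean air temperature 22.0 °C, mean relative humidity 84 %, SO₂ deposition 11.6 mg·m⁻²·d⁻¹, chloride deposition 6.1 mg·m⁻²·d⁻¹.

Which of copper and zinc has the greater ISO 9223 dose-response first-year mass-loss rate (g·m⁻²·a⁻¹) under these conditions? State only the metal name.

copper: f(T) = -0.080·(T−10) [T>10 °C] = -0.9600
  sulphur-dioxide contribution → 0.5451 μm/a
  chloride contribution → 1.01 μm/a
  ⇒ r_corr(copper) = 1.555 μm/a
  mass loss = 1.555 μm/a × 8.96 g/cm³ = 13.93 g·m⁻²·a⁻¹
zinc: temperature factor f = -0.071·(12.0) = -0.8520
  sulphur-dioxide contribution → 0.771 μm/a
  chloride contribution → 0.6232 μm/a
  total first-year rate 1.394 μm/a
  mass loss = 1.394 μm/a × 7.14 g/cm³ = 9.955 g·m⁻²·a⁻¹
Ordering by g·m⁻²·a⁻¹: copper (13.9) > zinc (9.95)

copper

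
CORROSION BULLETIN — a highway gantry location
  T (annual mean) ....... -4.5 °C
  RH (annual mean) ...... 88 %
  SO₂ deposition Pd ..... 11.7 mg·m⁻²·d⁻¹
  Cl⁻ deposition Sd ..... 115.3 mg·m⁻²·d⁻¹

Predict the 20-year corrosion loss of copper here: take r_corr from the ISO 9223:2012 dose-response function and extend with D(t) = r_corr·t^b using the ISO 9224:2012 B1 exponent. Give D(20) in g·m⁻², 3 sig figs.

copper: temperature factor f = +0.126·(-14.5) = -1.8270
  Pd branch = 0.0053·Pd^0.26·e^(0.059·RH+f) = 0.2907 μm/a
  Cl⁻ term: 0.01025·115.3^0.27·exp(0.036·88+0.049·-4.5) = 0.7039
  r_corr = 0.2907 + 0.7039 = 0.9946 μm/a
ISO 9224: D(t) = r_corr · t^b with b = 0.667 (copper, B1)
  D(20) = 0.9946 × 20^0.667 = 0.9946 × 7.375 = 7.335 μm
  Mass loss = 7.335 μm × 8.96 g/cm³ = 65.72 g·m⁻²

D(20) = 65.7 g·m⁻²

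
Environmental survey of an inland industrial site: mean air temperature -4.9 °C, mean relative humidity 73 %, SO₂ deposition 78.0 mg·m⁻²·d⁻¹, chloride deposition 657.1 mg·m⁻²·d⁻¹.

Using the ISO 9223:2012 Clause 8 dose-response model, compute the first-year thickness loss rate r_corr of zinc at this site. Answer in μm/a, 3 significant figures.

zinc: f(T) = +0.038·(T−10) [T≤10 °C] = -0.5662
  Pd branch = 0.0129·Pd^0.44·e^(0.046·RH+f) = 1.431 μm/a
  Cl⁻ term: 0.0175·657.1^0.57·exp(0.008·73+0.085·-4.9) = 0.8353
  r_corr = 1.431 + 0.8353 = 2.266 μm/a

r_corr = 2.27 μm/a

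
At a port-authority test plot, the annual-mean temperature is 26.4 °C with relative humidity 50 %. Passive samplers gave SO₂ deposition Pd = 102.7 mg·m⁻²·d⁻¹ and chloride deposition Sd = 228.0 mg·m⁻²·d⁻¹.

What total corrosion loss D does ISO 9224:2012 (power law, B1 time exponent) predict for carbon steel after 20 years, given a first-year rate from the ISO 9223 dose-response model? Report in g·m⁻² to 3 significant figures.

carbon steel: f(T) = -0.054·(T−10) [T>10 °C] = -0.8856
  SO₂ term: 1.77·102.7^0.52·exp(0.02·50-0.8856) = 22.06
  Cl⁻ term: 0.102·228.0^0.62·exp(0.033·50+0.04·26.4) = 44.23
  sum: 22.06 + 44.23 → r_corr = 66.29 μm/a
Long-term exponent b (ISO 9224 Table 2, B1) = 0.523
  D(20) = 66.29 × 20^0.523 = 66.29 × 4.791 = 317.6 μm
  Mass loss = 317.6 μm × 7.85 g/cm³ = 2493 g·m⁻²

D(20) = 2.49e+03 g·m⁻²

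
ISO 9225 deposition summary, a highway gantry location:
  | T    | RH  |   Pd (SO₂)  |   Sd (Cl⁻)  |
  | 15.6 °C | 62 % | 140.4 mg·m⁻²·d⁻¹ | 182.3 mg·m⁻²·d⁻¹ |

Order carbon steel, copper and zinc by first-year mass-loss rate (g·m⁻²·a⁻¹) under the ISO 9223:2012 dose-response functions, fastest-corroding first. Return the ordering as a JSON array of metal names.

["carbon steel", "zinc", "copper"]

carbon steel: temperature factor f = -0.054·(5.6) = -0.3024
  sulphur-dioxide contribution → 59.13 μm/a
  chloride contribution → 37.14 μm/a
  ⇒ r_corr(carbon steel) = 96.27 μm/a
  mass loss = 96.27 μm/a × 7.85 g/cm³ = 755.7 g·m⁻²·a⁻¹
copper: T>10 °C ⇒ hinge -0.080·(15.6−10) = -0.4480
  sulphur-dioxide contribution → 0.475 μm/a
  chloride contribution → 0.8365 μm/a
  total first-year rate 1.311 μm/a
  mass loss = 1.311 μm/a × 8.96 g/cm³ = 11.75 g·m⁻²·a⁻¹
zinc: f(T) = -0.071·(T−10) [T>10 °C] = -0.3976
  sulphur-dioxide contribution → 1.322 μm/a
  chloride contribution → 2.104 μm/a
  total first-year rate 3.426 μm/a
  mass loss = 3.426 μm/a × 7.14 g/cm³ = 24.46 g·m⁻²·a⁻¹
Ordering by g·m⁻²·a⁻¹: carbon steel (756) > zinc (24.5) > copper (11.8)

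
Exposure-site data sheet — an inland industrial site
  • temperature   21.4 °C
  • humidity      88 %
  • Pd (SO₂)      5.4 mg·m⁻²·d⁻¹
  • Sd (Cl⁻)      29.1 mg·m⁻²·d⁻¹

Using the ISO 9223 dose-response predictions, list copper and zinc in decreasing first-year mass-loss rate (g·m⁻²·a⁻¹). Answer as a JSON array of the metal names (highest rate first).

copper: T>10 °C ⇒ hinge -0.080·(21.4−10) = -0.9120
  SO₂ term: 0.0053·5.4^0.26·exp(0.059·88-0.9120) = 0.5936
  Cl⁻ term: 0.01025·29.1^0.27·exp(0.036·88+0.049·21.4) = 1.727
  sum: 0.5936 + 1.727 → r_corr = 2.32 μm/a
  mass loss = 2.32 μm/a × 8.96 g/cm³ = 20.79 g·m⁻²·a⁻¹
zinc: temperature factor f = -0.071·(11.4) = -0.8094
  SO₂ term: 0.0129·5.4^0.44·exp(0.046·88-0.8094) = 0.6908
  Cl⁻ term: 0.0175·29.1^0.57·exp(0.008·88+0.085·21.4) = 1.49
  sum: 0.6908 + 1.49 → r_corr = 2.181 μm/a
  mass loss = 2.181 μm/a × 7.14 g/cm³ = 15.57 g·m⁻²·a⁻¹
Ordering by g·m⁻²·a⁻¹: copper (20.8) > zinc (15.6)

["copper", "zinc"]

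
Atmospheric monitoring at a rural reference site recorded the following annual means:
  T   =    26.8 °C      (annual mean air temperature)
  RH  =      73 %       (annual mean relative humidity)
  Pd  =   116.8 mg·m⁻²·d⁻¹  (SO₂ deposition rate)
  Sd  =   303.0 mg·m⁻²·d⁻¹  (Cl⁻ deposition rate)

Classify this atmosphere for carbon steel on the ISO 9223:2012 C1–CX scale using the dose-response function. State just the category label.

C5

carbon steel: f(T) = -0.054·(T−10) [T>10 °C] = -0.9072
  SO₂ term: 1.77·116.8^0.52·exp(0.02·73-0.9072) = 36.57
  Cl⁻ term: 0.102·303.0^0.62·exp(0.033·73+0.04·26.8) = 114.5
  sum: 36.57 + 114.5 → r_corr = 151.1 μm/a
151 μm/a falls in (80, 200] for carbon steel → category C5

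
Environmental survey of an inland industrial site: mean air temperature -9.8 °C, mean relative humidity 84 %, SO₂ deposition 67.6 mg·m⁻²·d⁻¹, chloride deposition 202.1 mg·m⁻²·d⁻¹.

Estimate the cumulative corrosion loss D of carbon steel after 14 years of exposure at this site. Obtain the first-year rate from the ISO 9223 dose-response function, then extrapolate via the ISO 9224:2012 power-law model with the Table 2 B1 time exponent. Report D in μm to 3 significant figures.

carbon steel: f(T) = +0.150·(T−10) [T≤10 °C] = -2.9700
  SO₂ term: 1.77·67.6^0.52·exp(0.02·84-2.9700) = 4.358
  Sd branch = 0.102·Sd^0.62·e^(0.033·RH+0.04·T) = 29.63 μm/a
  sum: 4.358 + 29.63 → r_corr = 33.98 μm/a
Long-term exponent b (ISO 9224 Table 2, B1) = 0.523
  D(14) = 33.98 × 14^0.523 = 33.98 × 3.976 = 135.1 μm

D(14) = 135 μm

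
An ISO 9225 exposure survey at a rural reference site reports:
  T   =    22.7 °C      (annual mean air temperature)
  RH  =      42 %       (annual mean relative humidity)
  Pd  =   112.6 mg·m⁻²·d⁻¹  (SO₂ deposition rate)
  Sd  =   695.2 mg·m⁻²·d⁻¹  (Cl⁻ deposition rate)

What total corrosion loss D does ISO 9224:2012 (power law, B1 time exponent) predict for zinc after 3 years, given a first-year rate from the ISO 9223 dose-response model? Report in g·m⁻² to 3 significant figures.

D(3) = 128 g·m⁻²

zinc: T>10 °C ⇒ hinge -0.071·(22.7−10) = -0.9017
  sulphur-dioxide contribution → 0.2889 μm/a
  chloride contribution → 7.03 μm/a
  ⇒ r_corr(zinc) = 7.319 μm/a
Power-law: D(3) = r_corr · 3^0.813
  D(3) = 7.319 × 3^0.813 = 7.319 × 2.443 = 17.88 μm
  Mass loss = 17.88 μm × 7.14 g/cm³ = 127.7 g·m⁻²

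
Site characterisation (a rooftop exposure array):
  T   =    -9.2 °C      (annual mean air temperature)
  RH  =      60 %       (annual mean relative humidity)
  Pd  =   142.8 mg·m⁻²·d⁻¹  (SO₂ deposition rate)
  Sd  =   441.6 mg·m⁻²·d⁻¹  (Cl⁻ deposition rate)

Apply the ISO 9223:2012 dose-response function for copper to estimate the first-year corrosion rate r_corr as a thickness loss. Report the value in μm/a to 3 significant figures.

copper: T≤10 °C ⇒ hinge +0.126·(-9.2−10) = -2.4192
  Pd branch = 0.0053·Pd^0.26·e^(0.059·RH+f) = 0.05906 μm/a
  Cl⁻ term: 0.01025·441.6^0.27·exp(0.036·60+0.049·-9.2) = 0.2932
  sum: 0.05906 + 0.2932 → r_corr = 0.3523 μm/a

r_corr = 0.352 μm/a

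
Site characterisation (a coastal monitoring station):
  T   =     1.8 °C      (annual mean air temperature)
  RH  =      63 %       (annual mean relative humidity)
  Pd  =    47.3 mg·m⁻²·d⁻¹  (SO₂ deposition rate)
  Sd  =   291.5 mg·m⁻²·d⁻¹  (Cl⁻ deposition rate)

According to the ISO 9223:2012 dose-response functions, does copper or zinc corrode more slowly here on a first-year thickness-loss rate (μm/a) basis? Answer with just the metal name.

copper

copper: f(T) = +0.126·(T−10) [T≤10 °C] = -1.0332
  sulphur-dioxide contribution → 0.2115 μm/a
  chloride contribution → 0.5006 μm/a
  total first-year rate 0.7121 μm/a
zinc: T≤10 °C ⇒ hinge +0.038·(1.8−10) = -0.3116
  sulphur-dioxide contribution → 0.9349 μm/a
  chloride contribution → 0.8575 μm/a
  total first-year rate 1.792 μm/a
Ordering by μm/a: zinc (1.79) > copper (0.712)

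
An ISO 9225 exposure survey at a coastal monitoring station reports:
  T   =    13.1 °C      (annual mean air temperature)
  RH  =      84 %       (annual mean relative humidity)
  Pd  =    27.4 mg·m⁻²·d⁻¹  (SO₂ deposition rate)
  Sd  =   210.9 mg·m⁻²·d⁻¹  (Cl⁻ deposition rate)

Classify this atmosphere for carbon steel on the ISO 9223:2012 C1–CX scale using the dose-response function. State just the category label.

C5

carbon steel: temperature factor f = -0.054·(3.1) = -0.1674
  sulphur-dioxide contribution → 44.93 μm/a
  chloride contribution → 76.03 μm/a
  total first-year rate 121 μm/a
121 μm/a falls in (80, 200] for carbon steel → category C5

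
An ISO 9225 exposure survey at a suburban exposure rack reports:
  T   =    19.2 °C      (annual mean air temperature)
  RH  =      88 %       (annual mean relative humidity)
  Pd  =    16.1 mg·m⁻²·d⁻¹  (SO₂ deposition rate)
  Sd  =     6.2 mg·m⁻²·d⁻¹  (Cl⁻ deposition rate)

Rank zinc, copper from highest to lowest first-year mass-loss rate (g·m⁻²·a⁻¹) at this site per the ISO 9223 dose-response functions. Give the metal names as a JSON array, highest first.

["copper", "zinc"]

zinc: temperature factor f = -0.071·(9.2) = -0.6532
  sulphur-dioxide contribution → 1.306 μm/a
  chloride contribution → 0.5119 μm/a
  total first-year rate 1.818 μm/a
  mass loss = 1.818 μm/a × 7.14 g/cm³ = 12.98 g·m⁻²·a⁻¹
copper: T>10 °C ⇒ hinge -0.080·(19.2−10) = -0.7360
  sulphur-dioxide contribution → 0.9403 μm/a
  chloride contribution → 1.021 μm/a
  total first-year rate 1.961 μm/a
  mass loss = 1.961 μm/a × 8.96 g/cm³ = 17.57 g·m⁻²·a⁻¹
Ordering by g·m⁻²·a⁻¹: copper (17.6) > zinc (13)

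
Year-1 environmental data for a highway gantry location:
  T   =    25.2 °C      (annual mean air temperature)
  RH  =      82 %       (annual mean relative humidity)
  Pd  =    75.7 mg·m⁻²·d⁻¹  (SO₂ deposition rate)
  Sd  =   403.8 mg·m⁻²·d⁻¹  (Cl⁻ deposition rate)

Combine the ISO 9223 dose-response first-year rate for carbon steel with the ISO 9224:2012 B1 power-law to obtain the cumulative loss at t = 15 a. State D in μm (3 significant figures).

carbon steel: f(T) = -0.054·(T−10) [T>10 °C] = -0.8208
  SO₂ term: 1.77·75.7^0.52·exp(0.02·82-0.8208) = 38.1
  Sd branch = 0.102·Sd^0.62·e^(0.033·RH+0.04·T) = 172.7 μm/a
  r_corr = 38.1 + 172.7 = 210.8 μm/a
Long-term exponent b (ISO 9224 Table 2, B1) = 0.523
  D(15) = 210.8 × 15^0.523 = 210.8 × 4.122 = 869 μm

D(15) = 869 μm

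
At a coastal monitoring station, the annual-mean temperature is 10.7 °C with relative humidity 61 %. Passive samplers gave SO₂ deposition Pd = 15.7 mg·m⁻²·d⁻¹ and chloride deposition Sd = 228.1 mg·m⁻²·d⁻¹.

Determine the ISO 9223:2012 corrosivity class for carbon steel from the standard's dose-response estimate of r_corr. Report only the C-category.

C4

carbon steel: T>10 °C ⇒ hinge -0.054·(10.7−10) = -0.0378
  Pd branch = 1.77·Pd^0.52·e^(0.02·RH+f) = 24.17 μm/a
  Sd branch = 0.102·Sd^0.62·e^(0.033·RH+0.04·T) = 33.94 μm/a
  r_corr = 24.17 + 33.94 = 58.11 μm/a
58.1 μm/a falls in (50, 80] for carbon steel → category C4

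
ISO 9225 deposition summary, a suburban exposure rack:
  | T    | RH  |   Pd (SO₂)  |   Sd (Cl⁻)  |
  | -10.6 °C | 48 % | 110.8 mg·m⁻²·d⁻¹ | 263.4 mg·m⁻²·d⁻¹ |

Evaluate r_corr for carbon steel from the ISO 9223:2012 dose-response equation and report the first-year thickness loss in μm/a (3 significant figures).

r_corr = 12.7 μm/a

carbon steel: temperature factor f = +0.150·(-20.6) = -3.0900
  sulphur-dioxide contribution → 2.433 μm/a
  chloride contribution → 10.31 μm/a
  ⇒ r_corr(carbon steel) = 12.74 μm/a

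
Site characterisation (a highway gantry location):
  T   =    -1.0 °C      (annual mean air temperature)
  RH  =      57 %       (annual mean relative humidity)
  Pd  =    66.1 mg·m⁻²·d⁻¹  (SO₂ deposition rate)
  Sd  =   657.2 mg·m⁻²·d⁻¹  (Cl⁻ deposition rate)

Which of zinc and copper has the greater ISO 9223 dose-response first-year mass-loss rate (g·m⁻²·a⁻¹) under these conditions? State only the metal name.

zinc

zinc: T≤10 °C ⇒ hinge +0.038·(-1.0−10) = -0.4180
  sulphur-dioxide contribution → 0.739 μm/a
  chloride contribution → 1.024 μm/a
  total first-year rate 1.763 μm/a
  mass loss = 1.763 μm/a × 7.14 g/cm³ = 12.59 g·m⁻²·a⁻¹
copper: T≤10 °C ⇒ hinge +0.126·(-1.0−10) = -1.3860
  sulphur-dioxide contribution → 0.1138 μm/a
  chloride contribution → 0.4379 μm/a
  total first-year rate 0.5517 μm/a
  mass loss = 0.5517 μm/a × 8.96 g/cm³ = 4.943 g·m⁻²·a⁻¹
Ordering by g·m⁻²·a⁻¹: zinc (12.6) > copper (4.94)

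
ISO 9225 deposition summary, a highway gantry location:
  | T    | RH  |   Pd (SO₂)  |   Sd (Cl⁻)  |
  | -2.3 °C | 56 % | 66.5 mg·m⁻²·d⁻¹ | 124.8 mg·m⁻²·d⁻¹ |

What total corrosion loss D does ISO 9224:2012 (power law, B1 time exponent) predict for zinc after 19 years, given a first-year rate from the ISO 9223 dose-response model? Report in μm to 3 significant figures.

D(19) = 11.2 μm

zinc: f(T) = +0.038·(T−10) [T≤10 °C] = -0.4674
  sulphur-dioxide contribution → 0.6736 μm/a
  chloride contribution → 0.3528 μm/a
  total first-year rate 1.026 μm/a
Long-term exponent b (ISO 9224 Table 2, B1) = 0.813
  D(19) = 1.026 × 19^0.813 = 1.026 × 10.96 = 11.24 μm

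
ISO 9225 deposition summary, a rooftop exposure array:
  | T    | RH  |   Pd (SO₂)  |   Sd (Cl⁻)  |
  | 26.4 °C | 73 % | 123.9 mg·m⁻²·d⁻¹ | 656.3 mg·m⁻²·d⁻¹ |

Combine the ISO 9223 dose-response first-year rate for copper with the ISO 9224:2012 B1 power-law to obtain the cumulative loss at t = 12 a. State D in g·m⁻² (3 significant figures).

copper: temperature factor f = -0.080·(16.4) = -1.3120
  SO₂ term: 0.0053·123.9^0.26·exp(0.059·73-1.3120) = 0.3708
  Cl⁻ term: 0.01025·656.3^0.27·exp(0.036·73+0.049·26.4) = 2.982
  r_corr = 0.3708 + 2.982 = 3.353 μm/a
Long-term exponent b (ISO 9224 Table 2, B1) = 0.667
  D(12) = 3.353 × 12^0.667 = 3.353 × 5.246 = 17.59 μm
  Mass loss = 17.59 μm × 8.96 g/cm³ = 157.6 g·m⁻²

D(12) = 158 g·m⁻²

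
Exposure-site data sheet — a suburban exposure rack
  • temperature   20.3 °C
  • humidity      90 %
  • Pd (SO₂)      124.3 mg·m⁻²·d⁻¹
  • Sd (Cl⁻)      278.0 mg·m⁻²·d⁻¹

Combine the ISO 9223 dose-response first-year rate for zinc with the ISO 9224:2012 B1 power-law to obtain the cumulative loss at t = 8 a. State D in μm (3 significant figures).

D(8) = 44.7 μm

zinc: temperature factor f = -0.071·(10.3) = -0.7313
  sulphur-dioxide contribution → 3.255 μm/a
  chloride contribution → 4.991 μm/a
  total first-year rate 8.246 μm/a
ISO 9224: D(t) = r_corr · t^b with b = 0.813 (zinc, B1)
  D(8) = 8.246 × 8^0.813 = 8.246 × 5.423 = 44.72 μm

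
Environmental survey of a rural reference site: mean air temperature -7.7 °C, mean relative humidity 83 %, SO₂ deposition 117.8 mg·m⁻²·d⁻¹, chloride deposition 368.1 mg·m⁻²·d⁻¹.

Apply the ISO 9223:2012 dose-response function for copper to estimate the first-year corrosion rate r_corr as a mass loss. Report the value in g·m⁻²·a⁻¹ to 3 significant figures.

copper: T≤10 °C ⇒ hinge +0.126·(-7.7−10) = -2.2302
  SO₂ term: 0.0053·117.8^0.26·exp(0.059·83-2.2302) = 0.2636
  Cl⁻ term: 0.01025·368.1^0.27·exp(0.036·83+0.049·-7.7) = 0.6876
  sum: 0.2636 + 0.6876 → r_corr = 0.9512 μm/a
Convert to mass loss: 0.9512 μm/a × 8.96 g/cm³ = 8.523 g·m⁻²·a⁻¹

r_corr = 8.52 g·m⁻²·a⁻¹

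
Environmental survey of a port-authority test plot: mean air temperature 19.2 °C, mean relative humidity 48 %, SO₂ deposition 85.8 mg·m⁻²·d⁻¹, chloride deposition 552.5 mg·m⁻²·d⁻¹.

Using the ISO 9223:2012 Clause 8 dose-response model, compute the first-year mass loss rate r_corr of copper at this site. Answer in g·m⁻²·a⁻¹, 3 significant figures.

r_corr = 8.52 g·m⁻²·a⁻¹

copper: T>10 °C ⇒ hinge -0.080·(19.2−10) = -0.7360
  Pd branch = 0.0053·Pd^0.26·e^(0.059·RH+f) = 0.1372 μm/a
  Cl⁻ term: 0.01025·552.5^0.27·exp(0.036·48+0.049·19.2) = 0.8132
  r_corr = 0.1372 + 0.8132 = 0.9504 μm/a
Convert to mass loss: 0.9504 μm/a × 8.96 g/cm³ = 8.515 g·m⁻²·a⁻¹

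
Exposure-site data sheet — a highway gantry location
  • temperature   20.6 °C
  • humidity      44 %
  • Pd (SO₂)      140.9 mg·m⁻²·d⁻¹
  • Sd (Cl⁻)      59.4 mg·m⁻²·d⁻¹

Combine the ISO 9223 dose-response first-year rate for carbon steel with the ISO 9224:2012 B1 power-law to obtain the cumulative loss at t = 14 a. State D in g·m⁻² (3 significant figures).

D(14) = 1.37e+03 g·m⁻²

carbon steel: temperature factor f = -0.054·(10.6) = -0.5724
  Pd branch = 1.77·Pd^0.52·e^(0.02·RH+f) = 31.55 μm/a
  Cl⁻ term: 0.102·59.4^0.62·exp(0.033·44+0.04·20.6) = 12.5
  r_corr = 31.55 + 12.5 = 44.05 μm/a
Power-law: D(14) = r_corr · 14^0.523
  D(14) = 44.05 × 14^0.523 = 44.05 × 3.976 = 175.1 μm
  Mass loss = 175.1 μm × 7.85 g/cm³ = 1375 g·m⁻²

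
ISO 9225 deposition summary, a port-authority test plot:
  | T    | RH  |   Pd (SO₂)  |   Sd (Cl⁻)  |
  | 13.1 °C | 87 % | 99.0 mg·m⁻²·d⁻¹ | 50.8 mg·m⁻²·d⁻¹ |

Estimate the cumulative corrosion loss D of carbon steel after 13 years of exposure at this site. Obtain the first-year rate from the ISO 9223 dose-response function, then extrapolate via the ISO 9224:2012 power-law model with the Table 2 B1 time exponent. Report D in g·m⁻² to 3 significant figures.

D(13) = 3.84e+03 g·m⁻²

carbon steel: T>10 °C ⇒ hinge -0.054·(13.1−10) = -0.1674
  sulphur-dioxide contribution → 93.04 μm/a
  chloride contribution → 34.73 μm/a
  total first-year rate 127.8 μm/a
Long-term exponent b (ISO 9224 Table 2, B1) = 0.523
  D(13) = 127.8 × 13^0.523 = 127.8 × 3.825 = 488.7 μm
  Mass loss = 488.7 μm × 7.85 g/cm³ = 3836 g·m⁻²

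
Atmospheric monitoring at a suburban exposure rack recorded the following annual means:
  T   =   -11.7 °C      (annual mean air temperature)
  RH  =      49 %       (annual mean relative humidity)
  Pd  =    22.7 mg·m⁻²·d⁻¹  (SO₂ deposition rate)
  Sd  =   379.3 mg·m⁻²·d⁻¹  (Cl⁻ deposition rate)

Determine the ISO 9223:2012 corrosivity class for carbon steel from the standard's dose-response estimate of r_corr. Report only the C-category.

carbon steel: f(T) = +0.150·(T−10) [T≤10 °C] = -3.2550
  Pd branch = 1.77·Pd^0.52·e^(0.02·RH+f) = 0.9228 μm/a
  Sd branch = 0.102·Sd^0.62·e^(0.033·RH+0.04·T) = 12.78 μm/a
  sum: 0.9228 + 12.78 → r_corr = 13.7 μm/a
ISO 9223 Table 2 (carbon steel): 1.3 < 13.7 ≤ 25 μm/a ⇒ C2

C2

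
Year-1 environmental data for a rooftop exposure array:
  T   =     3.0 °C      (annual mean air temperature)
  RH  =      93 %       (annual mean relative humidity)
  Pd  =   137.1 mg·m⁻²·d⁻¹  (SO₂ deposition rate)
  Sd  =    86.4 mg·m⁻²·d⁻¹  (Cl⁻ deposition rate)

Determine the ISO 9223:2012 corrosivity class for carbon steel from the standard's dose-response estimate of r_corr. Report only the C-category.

C5

carbon steel: f(T) = +0.150·(T−10) [T≤10 °C] = -1.0500
  SO₂ term: 1.77·137.1^0.52·exp(0.02·93-1.0500) = 51.41
  Cl⁻ term: 0.102·86.4^0.62·exp(0.033·93+0.04·3.0) = 39.28
  sum: 51.41 + 39.28 → r_corr = 90.69 μm/a
ISO 9223 Table 2 (carbon steel): 80 < 90.7 ≤ 200 μm/a ⇒ C5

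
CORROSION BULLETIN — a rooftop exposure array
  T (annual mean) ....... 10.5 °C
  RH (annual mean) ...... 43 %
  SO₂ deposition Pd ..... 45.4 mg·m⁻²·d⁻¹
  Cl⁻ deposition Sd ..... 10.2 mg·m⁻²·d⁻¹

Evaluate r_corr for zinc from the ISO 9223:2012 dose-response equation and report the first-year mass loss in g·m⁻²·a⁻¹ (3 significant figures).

zinc: f(T) = -0.071·(T−10) [T>10 °C] = -0.0355
  Pd branch = 0.0129·Pd^0.44·e^(0.046·RH+f) = 0.4823 μm/a
  Cl⁻ term: 0.0175·10.2^0.57·exp(0.008·43+0.085·10.5) = 0.2264
  sum: 0.4823 + 0.2264 → r_corr = 0.7087 μm/a
Convert to mass loss: 0.7087 μm/a × 7.14 g/cm³ = 5.06 g·m⁻²·a⁻¹

r_corr = 5.06 g·m⁻²·a⁻¹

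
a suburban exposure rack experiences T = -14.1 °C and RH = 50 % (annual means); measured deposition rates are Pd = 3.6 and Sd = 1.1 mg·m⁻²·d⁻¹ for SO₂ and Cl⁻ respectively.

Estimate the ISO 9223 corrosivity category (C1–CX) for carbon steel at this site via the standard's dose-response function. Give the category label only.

C1

carbon steel: temperature factor f = +0.150·(-24.1) = -3.6150
  sulphur-dioxide contribution → 0.2521 μm/a
  chloride contribution → 0.3206 μm/a
  total first-year rate 0.5727 μm/a
0.573 μm/a falls in (0, 1.3] for carbon steel → category C1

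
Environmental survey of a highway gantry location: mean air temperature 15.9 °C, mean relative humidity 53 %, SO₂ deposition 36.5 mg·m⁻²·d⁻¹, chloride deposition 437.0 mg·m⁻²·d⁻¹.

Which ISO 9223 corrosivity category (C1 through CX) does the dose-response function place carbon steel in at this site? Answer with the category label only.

carbon steel: T>10 °C ⇒ hinge -0.054·(15.9−10) = -0.3186
  sulphur-dioxide contribution → 24.12 μm/a
  chloride contribution → 48.03 μm/a
  ⇒ r_corr(carbon steel) = 72.15 μm/a
Category bounds: 50…80 μm/a bracket r_corr ⇒ C4

C4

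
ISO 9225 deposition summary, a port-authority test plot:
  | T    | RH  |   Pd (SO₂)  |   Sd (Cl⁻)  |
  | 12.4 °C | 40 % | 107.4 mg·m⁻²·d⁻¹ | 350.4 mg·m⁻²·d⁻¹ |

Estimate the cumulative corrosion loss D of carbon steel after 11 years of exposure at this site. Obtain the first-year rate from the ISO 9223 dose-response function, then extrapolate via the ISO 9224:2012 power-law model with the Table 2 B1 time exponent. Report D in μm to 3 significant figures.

carbon steel: temperature factor f = -0.054·(2.4) = -0.1296
  SO₂ term: 1.77·107.4^0.52·exp(0.02·40-0.1296) = 39.38
  Cl⁻ term: 0.102·350.4^0.62·exp(0.033·40+0.04·12.4) = 23.71
  r_corr = 39.38 + 23.71 = 63.09 μm/a
Power-law: D(11) = r_corr · 11^0.523
  D(11) = 63.09 × 11^0.523 = 63.09 × 3.505 = 221.1 μm

D(11) = 221 μm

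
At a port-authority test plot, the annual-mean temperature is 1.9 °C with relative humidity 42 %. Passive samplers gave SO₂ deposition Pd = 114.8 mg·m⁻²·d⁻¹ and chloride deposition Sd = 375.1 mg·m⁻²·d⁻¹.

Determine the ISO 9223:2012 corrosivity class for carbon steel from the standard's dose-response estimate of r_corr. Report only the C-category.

C3

carbon steel: temperature factor f = +0.150·(-8.1) = -1.2150
  sulphur-dioxide contribution → 14.33 μm/a
  chloride contribution → 17.36 μm/a
  total first-year rate 31.69 μm/a
Category bounds: 25…50 μm/a bracket r_corr ⇒ C3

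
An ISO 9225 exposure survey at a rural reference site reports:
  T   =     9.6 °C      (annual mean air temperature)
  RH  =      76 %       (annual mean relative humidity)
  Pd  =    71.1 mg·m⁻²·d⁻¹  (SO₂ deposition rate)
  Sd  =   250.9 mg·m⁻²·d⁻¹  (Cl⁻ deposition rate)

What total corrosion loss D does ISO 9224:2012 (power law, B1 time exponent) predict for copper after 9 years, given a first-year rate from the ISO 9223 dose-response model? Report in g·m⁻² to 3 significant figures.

copper: f(T) = +0.126·(T−10) [T≤10 °C] = -0.0504
  sulphur-dioxide contribution → 1.353 μm/a
  chloride contribution → 1.125 μm/a
  total first-year rate 2.478 μm/a
ISO 9224: D(t) = r_corr · t^b with b = 0.667 (copper, B1)
  D(9) = 2.478 × 9^0.667 = 2.478 × 4.33 = 10.73 μm
  Mass loss = 10.73 μm × 8.96 g/cm³ = 96.13 g·m⁻²

D(9) = 96.1 g·m⁻²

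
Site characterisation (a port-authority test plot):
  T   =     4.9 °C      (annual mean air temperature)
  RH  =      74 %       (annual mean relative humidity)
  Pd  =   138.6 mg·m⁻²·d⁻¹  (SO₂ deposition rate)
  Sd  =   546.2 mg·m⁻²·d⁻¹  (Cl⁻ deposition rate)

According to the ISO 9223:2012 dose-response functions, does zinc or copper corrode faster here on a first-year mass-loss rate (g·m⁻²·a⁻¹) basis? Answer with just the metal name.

zinc

zinc: temperature factor f = +0.038·(-5.1) = -0.1938
  Pd branch = 0.0129·Pd^0.44·e^(0.046·RH+f) = 2.8 μm/a
  Sd branch = 0.0175·Sd^0.57·e^(0.008·RH+0.085·T) = 1.743 μm/a
  r_corr = 2.8 + 1.743 = 4.543 μm/a
  mass loss = 4.543 μm/a × 7.14 g/cm³ = 32.44 g·m⁻²·a⁻¹
copper: temperature factor f = +0.126·(-5.1) = -0.6426
  Pd branch = 0.0053·Pd^0.26·e^(0.059·RH+f) = 0.791 μm/a
  Sd branch = 0.01025·Sd^0.27·e^(0.036·RH+0.049·T) = 1.026 μm/a
  sum: 0.791 + 1.026 → r_corr = 1.817 μm/a
  mass loss = 1.817 μm/a × 8.96 g/cm³ = 16.28 g·m⁻²·a⁻¹
Ordering by g·m⁻²·a⁻¹: zinc (32.4) > copper (16.3)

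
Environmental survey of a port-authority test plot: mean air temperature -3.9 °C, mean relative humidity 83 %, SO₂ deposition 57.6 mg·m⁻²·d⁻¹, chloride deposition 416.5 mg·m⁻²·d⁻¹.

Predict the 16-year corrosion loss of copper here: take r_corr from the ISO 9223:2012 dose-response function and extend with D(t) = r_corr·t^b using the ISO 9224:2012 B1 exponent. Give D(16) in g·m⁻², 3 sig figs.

copper: f(T) = +0.126·(T−10) [T≤10 °C] = -1.7514
  SO₂ term: 0.0053·57.6^0.26·exp(0.059·83-1.7514) = 0.3533
  Sd branch = 0.01025·Sd^0.27·e^(0.036·RH+0.049·T) = 0.8564 μm/a
  r_corr = 0.3533 + 0.8564 = 1.21 μm/a
Power-law: D(16) = r_corr · 16^0.667
  D(16) = 1.21 × 16^0.667 = 1.21 × 6.355 = 7.688 μm
  Mass loss = 7.688 μm × 8.96 g/cm³ = 68.89 g·m⁻²

D(16) = 68.9 g·m⁻²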